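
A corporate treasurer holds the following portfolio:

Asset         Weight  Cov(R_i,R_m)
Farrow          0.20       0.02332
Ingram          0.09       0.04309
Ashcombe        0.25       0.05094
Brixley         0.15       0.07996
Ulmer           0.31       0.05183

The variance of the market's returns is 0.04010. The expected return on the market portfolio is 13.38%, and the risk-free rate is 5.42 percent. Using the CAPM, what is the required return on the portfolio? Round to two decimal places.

β_Farrow = 0.02332 / 0.04010 = 0.5815
β_Ingram = 0.04309 / 0.04010 = 1.0746
β_Ashcombe = 0.05094 / 0.04010 = 1.2703
β_Brixley = 0.07996 / 0.04010 = 1.9940
β_Ulmer = 0.05183 / 0.04010 = 1.2925
β_P = Σ w_i β_i = 0.20×0.5815 + 0.09×1.0746 + 0.25×1.2703 + 0.15×1.9940 + 0.31×1.2925 = 1.2304
MRP = 13.38% − 5.42% = 7.96%
E(R_P) = R_f + β_P × MRP = 5.42% + 1.2304 × 7.96% = 15.21%

15.21%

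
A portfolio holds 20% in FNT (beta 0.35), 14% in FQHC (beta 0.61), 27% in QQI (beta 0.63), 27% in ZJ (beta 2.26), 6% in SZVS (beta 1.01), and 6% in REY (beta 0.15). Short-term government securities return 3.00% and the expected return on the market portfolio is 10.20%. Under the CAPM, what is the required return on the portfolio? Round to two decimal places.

β_P = Σ w_i β_i = 0.20×0.35 + 0.14×0.61 + 0.27×0.63 + 0.27×2.26 + 0.06×1.01 + 0.06×0.15 = 1.0053
MRP = 10.20% − 3.00% = 7.20%
E(R_P) = R_f + β_P × MRP = 3.00% + 1.0053 × 7.20% = 10.24%

10.24%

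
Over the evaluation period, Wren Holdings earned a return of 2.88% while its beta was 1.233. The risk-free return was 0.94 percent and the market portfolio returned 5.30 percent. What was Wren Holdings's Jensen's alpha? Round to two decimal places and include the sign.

-3.44%

Market excess return = 5.30% − 0.94% = 4.36%
CAPM benchmark = R_f + β(R_m − R_f) = 0.94% + 1.233 × 4.36% = 6.31588%
α = actual − benchmark = 2.88% − 6.31588% = -3.44%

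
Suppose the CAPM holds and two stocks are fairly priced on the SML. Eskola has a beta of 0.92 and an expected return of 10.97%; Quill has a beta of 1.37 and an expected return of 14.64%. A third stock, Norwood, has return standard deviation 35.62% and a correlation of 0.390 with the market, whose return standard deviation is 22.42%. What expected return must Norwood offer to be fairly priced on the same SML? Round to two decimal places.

8.52%

MRP = (14.64% − 10.97%) / (1.37 − 0.92) = 8.1556%
R_f = 10.97% − 0.92 × 8.1556% = 3.4668%
β_Norwood = ρ·σ_i/σ_m = 0.390 × 35.62 / 22.42 = 0.6196
E(R_Norwood) = R_f + β × MRP = 3.4668% + 0.6196 × 8.1556% = 8.52%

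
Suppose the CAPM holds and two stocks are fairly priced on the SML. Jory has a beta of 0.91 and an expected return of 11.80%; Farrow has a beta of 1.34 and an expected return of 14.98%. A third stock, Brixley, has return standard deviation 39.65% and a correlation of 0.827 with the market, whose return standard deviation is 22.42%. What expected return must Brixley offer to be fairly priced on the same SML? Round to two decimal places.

15.89%

MRP = (14.98% − 11.80%) / (1.34 − 0.91) = 7.3953%
R_f = 11.80% − 0.91 × 7.3953% = 5.0703%
β_Brixley = ρ·σ_i/σ_m = 0.827 × 39.65 / 22.42 = 1.4626
E(R_Brixley) = R_f + β × MRP = 5.0703% + 1.4626 × 7.3953% = 15.89%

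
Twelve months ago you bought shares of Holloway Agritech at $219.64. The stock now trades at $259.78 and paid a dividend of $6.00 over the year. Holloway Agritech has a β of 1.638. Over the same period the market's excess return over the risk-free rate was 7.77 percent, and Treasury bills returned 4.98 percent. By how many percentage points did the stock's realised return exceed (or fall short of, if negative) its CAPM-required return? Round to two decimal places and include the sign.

+3.30%

Realised HPR = (P1 + D1 − P0) / P0 = (259.78 + 6.00 − 219.64) / 219.64 = 46.14 / 219.64 = 21.0071%
CAPM required = R_f + β·MRP = 4.98% + 1.638 × 7.77% = 17.70726%
α = realised − required = 21.0071% − 17.70726% = +3.30%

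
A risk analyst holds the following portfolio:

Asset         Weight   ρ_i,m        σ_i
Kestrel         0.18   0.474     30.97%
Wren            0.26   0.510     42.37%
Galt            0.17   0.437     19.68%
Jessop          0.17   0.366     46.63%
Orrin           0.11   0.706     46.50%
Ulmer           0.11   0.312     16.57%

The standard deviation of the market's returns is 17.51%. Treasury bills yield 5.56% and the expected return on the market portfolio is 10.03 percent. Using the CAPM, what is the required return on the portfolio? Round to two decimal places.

9.85%

β_Kestrel = 0.474 × 30.97% / 17.51% = 0.8384
β_Wren = 0.510 × 42.37% / 17.51% = 1.2341
β_Galt = 0.437 × 19.68% / 17.51% = 0.4912
β_Jessop = 0.366 × 46.63% / 17.51% = 0.9747
β_Orrin = 0.706 × 46.50% / 17.51% = 1.8749
β_Ulmer = 0.312 × 16.57% / 17.51% = 0.2953
β_P = Σ w_i β_i = 0.18×0.8384 + 0.26×1.2341 + 0.17×0.4912 + 0.17×0.9747 + 0.11×1.8749 + 0.11×0.2953 = 0.9597
MRP = 10.03% − 5.56% = 4.47%
E(R_P) = R_f + β_P × MRP = 5.56% + 0.9597 × 4.47% = 9.85%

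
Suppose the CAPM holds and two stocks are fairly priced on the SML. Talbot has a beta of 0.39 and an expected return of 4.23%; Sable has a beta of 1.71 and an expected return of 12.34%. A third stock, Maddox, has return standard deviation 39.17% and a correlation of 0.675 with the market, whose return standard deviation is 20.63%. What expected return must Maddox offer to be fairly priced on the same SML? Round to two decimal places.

9.71%

MRP = (12.34% − 4.23%) / (1.71 − 0.39) = 6.1439%
R_f = 4.23% − 0.39 × 6.1439% = 1.8339%
β_Maddox = ρ·σ_i/σ_m = 0.675 × 39.17 / 20.63 = 1.2816
E(R_Maddox) = R_f + β × MRP = 1.8339% + 1.2816 × 6.1439% = 9.71%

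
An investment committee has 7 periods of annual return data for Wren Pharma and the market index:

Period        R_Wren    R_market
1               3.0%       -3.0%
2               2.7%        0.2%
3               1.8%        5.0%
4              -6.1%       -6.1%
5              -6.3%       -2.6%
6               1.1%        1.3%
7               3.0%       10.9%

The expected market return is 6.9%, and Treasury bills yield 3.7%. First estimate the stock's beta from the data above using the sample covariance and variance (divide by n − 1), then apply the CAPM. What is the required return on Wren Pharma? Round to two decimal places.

5.17%

Mean R_i = (3.0 + 2.7 + 1.8 − 6.1 − 6.3 + 1.1 + 3.0) / 7 = -0.1143%
Mean R_m = (-3.0 + 0.2 + 5.0 − 6.1 − 2.6 + 1.3 + 10.9) / 7 = 0.8143%
Σ(R_i − R̄_i)(R_m − R̄_m) = 88.9114  ⇒  Cov = 88.9114 / 6 = 14.8186
Σ(R_m − R̄_m)² = 193.8686  ⇒  Var(R_m) = 193.8686 / 6 = 32.3114
β = Cov / Var(R_m) = 14.8186 / 32.3114 = 0.4586
MRP = 6.9% − 3.7% = 3.20%
E(R) = R_f + β × MRP = 3.7% + 0.4586 × 3.2% = 5.17%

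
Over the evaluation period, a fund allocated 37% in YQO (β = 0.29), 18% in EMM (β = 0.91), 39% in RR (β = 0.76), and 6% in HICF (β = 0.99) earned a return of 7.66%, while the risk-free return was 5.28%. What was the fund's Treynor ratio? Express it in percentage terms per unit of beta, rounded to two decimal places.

3.80%

β_P = 0.37×0.29 + 0.18×0.91 + 0.39×0.76 + 0.06×0.99 = 0.6269
Treynor = (R_P − R_f) / β_P = (7.66% − 5.28%) / 0.6269 = 2.38% / 0.6269 = 3.80%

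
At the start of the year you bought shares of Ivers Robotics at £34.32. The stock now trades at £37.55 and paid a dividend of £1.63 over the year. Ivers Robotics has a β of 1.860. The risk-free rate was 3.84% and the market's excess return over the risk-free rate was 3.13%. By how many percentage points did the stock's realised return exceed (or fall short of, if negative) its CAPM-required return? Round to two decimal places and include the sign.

+4.50%

Realised HPR = (P1 + D1 − P0) / P0 = (37.55 + 1.63 − 34.32) / 34.32 = 4.86 / 34.32 = 14.1608%
CAPM required = R_f + β·MRP = 3.84% + 1.860 × 3.13% = 9.66180%
α = realised − required = 14.1608% − 9.66180% = +4.50%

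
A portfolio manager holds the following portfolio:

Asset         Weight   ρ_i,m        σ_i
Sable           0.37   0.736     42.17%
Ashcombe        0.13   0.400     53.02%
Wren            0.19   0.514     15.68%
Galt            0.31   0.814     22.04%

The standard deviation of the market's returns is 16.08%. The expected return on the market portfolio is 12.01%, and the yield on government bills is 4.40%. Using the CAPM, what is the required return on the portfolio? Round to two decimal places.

14.50%

β_Sable = 0.736 × 42.17% / 16.08% = 1.9302
β_Ashcombe = 0.400 × 53.02% / 16.08% = 1.3189
β_Wren = 0.514 × 15.68% / 16.08% = 0.5012
β_Galt = 0.814 × 22.04% / 16.08% = 1.1157
β_P = Σ w_i β_i = 0.37×1.9302 + 0.13×1.3189 + 0.19×0.5012 + 0.31×1.1157 = 1.3267
MRP = 12.01% − 4.40% = 7.61%
E(R_P) = R_f + β_P × MRP = 4.40% + 1.3267 × 7.61% = 14.50%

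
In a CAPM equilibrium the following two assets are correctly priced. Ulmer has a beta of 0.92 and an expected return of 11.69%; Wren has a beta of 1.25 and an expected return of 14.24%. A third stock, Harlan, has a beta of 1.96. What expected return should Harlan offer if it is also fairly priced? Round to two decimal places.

19.73%

MRP (SML slope) = (14.24% − 11.69%) / (1.25 − 0.92) = 2.55% / 0.33 = 7.7273%
R_f (intercept) = 11.69% − 0.92 × 7.7273% = 4.5809%
E(R_Harlan) = R_f + β × MRP = 4.5809% + 1.96 × 7.7273% = 19.73%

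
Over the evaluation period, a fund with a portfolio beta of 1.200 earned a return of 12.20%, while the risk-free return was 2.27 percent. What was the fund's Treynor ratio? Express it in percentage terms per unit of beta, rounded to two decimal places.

8.28%

Treynor = (R_P − R_f) / β_P = (12.20% − 2.27%) / 1.2000 = 9.93% / 1.2000 = 8.28%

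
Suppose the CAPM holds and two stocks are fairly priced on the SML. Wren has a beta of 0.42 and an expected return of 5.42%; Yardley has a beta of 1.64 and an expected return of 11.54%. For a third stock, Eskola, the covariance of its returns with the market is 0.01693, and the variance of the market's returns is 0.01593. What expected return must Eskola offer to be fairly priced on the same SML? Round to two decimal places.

MRP = (11.54% − 5.42%) / (1.64 − 0.42) = 5.0164%
R_f = 5.42% − 0.42 × 5.0164% = 3.3131%
β_Eskola = Cov / Var(R_m) = 0.01693 / 0.01593 = 1.0628
E(R_Eskola) = R_f + β × MRP = 3.3131% + 1.0628 × 5.0164% = 8.64%

8.64%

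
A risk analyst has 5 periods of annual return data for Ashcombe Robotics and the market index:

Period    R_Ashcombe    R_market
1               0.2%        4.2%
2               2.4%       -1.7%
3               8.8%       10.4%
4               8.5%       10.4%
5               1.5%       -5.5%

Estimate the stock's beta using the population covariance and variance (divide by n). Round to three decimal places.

Mean R_i = (0.2 + 2.4 + 8.8 + 8.5 + 1.5) / 5 = 4.2800%
Mean R_m = (4.2 − 1.7 + 10.4 + 10.4 − 5.5) / 5 = 3.5600%
Σ(R_i − R̄_i)(R_m − R̄_m) = 92.2460  ⇒  Cov = 92.2460 / 5 = 18.4492
Σ(R_m − R̄_m)² = 203.7320  ⇒  Var(R_m) = 203.7320 / 5 = 40.7464
β = Cov / Var(R_m) = 18.4492 / 40.7464 = 0.4528

0.453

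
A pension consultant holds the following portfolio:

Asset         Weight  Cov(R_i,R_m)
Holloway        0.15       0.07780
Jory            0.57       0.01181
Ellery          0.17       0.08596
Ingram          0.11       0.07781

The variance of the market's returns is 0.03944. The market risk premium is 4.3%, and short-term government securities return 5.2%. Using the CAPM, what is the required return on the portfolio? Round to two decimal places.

β_Holloway = 0.07780 / 0.03944 = 1.9726
β_Jory = 0.01181 / 0.03944 = 0.2994
β_Ellery = 0.08596 / 0.03944 = 2.1795
β_Ingram = 0.07781 / 0.03944 = 1.9729
β_P = Σ w_i β_i = 0.15×1.9726 + 0.57×0.2994 + 0.17×2.1795 + 0.11×1.9729 = 1.0541
E(R_P) = R_f + β_P × MRP = 5.2% + 1.0541 × 4.3% = 9.73%

9.73%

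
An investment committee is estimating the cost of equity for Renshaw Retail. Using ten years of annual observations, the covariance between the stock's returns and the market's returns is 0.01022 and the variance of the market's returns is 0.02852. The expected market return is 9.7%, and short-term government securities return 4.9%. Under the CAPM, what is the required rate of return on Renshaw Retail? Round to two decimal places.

6.62%

β = Cov(R_i, R_m) / Var(R_m) = 0.01022 / 0.02852 = 0.3583
MRP = 9.7% − 4.9% = 4.80%
E(R) = R_f + β × MRP = 4.9% + 0.3583 × 4.8% = 6.62%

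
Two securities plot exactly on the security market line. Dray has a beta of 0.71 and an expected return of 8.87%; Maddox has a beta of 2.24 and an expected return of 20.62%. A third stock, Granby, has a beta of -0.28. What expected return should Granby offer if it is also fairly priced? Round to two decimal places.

1.27%

MRP (SML slope) = (20.62% − 8.87%) / (2.24 − 0.71) = 11.75% / 1.53 = 7.6797%
R_f (intercept) = 8.87% − 0.71 × 7.6797% = 3.4174%
E(R_Granby) = R_f + β × MRP = 3.4174% + -0.28 × 7.6797% = 1.27%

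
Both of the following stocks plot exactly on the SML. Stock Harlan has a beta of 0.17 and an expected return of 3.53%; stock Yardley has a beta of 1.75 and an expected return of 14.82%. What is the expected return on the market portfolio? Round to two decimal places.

Both satisfy E(R) = R_f + β·MRP, so the slope of the SML is
MRP = (14.82% − 3.53%) / (1.75 − 0.17) = 11.29% / 1.58 = 7.1456%
R_f = E(R_Harlan) − β_Harlan·MRP = 3.53% − 0.17 × 7.1456% = 2.3152%
E(R_m) = R_f + MRP = 2.3152% + 7.1456% = 9.46%

9.46%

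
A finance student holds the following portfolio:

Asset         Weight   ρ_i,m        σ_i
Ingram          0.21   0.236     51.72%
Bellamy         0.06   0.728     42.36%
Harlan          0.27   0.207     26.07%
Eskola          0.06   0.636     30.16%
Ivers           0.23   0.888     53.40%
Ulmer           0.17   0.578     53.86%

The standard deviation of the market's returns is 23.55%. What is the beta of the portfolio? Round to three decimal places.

β_Ingram = 0.236 × 51.72% / 23.55% = 0.5183
β_Bellamy = 0.728 × 42.36% / 23.55% = 1.3095
β_Harlan = 0.207 × 26.07% / 23.55% = 0.2292
β_Eskola = 0.636 × 30.16% / 23.55% = 0.8145
β_Ivers = 0.888 × 53.40% / 23.55% = 2.0136
β_Ulmer = 0.578 × 53.86% / 23.55% = 1.3219
β_P = Σ w_i β_i = 0.21×0.5183 + 0.06×1.3095 + 0.27×0.2292 + 0.06×0.8145 + 0.23×2.0136 + 0.17×1.3219 = 0.9860

0.986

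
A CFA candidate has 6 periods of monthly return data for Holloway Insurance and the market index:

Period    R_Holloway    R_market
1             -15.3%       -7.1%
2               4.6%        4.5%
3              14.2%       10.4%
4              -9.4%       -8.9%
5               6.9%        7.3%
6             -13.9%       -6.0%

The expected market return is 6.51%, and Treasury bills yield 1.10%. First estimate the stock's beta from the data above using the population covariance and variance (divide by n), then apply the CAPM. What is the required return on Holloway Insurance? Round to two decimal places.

8.81%

Mean R_i = (-15.3 + 4.6 + 14.2 − 9.4 + 6.9 − 13.9) / 6 = -2.1500%
Mean R_m = (-7.1 + 4.5 + 10.4 − 8.9 + 7.3 − 6.0) / 6 = 0.0333%
Σ(R_i − R̄_i)(R_m − R̄_m) = 494.8700  ⇒  Cov = 494.8700 / 6 = 82.4783
Σ(R_m − R̄_m)² = 347.3133  ⇒  Var(R_m) = 347.3133 / 6 = 57.8856
β = Cov / Var(R_m) = 82.4783 / 57.8856 = 1.4249
MRP = 6.51% − 1.10% = 5.41%
E(R) = R_f + β × MRP = 1.10% + 1.4249 × 5.41% = 8.81%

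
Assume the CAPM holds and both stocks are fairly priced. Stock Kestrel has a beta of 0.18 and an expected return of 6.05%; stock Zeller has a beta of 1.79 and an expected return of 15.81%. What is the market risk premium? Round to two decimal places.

6.06%

Both satisfy E(R) = R_f + β·MRP, so the slope of the SML is
MRP = (15.81% − 6.05%) / (1.79 − 0.18) = 9.76% / 1.61 = 6.0621%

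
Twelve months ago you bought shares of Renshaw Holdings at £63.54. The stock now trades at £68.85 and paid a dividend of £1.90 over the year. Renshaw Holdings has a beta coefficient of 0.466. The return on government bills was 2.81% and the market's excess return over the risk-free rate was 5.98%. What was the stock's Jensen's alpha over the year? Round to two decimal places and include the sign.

+5.75%

Realised HPR = (P1 + D1 − P0) / P0 = (68.85 + 1.90 − 63.54) / 63.54 = 7.21 / 63.54 = 11.3472%
CAPM required = R_f + β·MRP = 2.81% + 0.466 × 5.98% = 5.59668%
α = realised − required = 11.3472% − 5.59668% = +5.75%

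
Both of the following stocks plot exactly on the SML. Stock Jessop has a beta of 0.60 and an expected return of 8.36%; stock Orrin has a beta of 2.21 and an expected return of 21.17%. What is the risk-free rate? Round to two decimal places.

3.59%

Both satisfy E(R) = R_f + β·MRP, so the slope of the SML is
MRP = (21.17% − 8.36%) / (2.21 − 0.60) = 12.81% / 1.61 = 7.9565%
R_f = E(R_Jessop) − β_Jessop·MRP = 8.36% − 0.60 × 7.9565% = 3.5861%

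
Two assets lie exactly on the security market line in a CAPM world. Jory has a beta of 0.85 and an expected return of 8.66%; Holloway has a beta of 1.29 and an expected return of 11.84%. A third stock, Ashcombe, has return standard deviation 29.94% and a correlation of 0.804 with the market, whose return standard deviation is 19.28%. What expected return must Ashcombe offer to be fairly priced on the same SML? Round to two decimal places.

MRP = (11.84% − 8.66%) / (1.29 − 0.85) = 7.2273%
R_f = 8.66% − 0.85 × 7.2273% = 2.5168%
β_Ashcombe = ρ·σ_i/σ_m = 0.804 × 29.94 / 19.28 = 1.2485
E(R_Ashcombe) = R_f + β × MRP = 2.5168% + 1.2485 × 7.2273% = 11.54%

11.54%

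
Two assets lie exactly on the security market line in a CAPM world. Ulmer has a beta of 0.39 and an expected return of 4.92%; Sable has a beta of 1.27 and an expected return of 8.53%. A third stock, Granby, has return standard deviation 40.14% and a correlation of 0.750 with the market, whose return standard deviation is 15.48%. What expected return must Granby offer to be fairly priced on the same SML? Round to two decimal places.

MRP = (8.53% − 4.92%) / (1.27 − 0.39) = 4.1023%
R_f = 4.92% − 0.39 × 4.1023% = 3.3201%
β_Granby = ρ·σ_i/σ_m = 0.750 × 40.14 / 15.48 = 1.9448
E(R_Granby) = R_f + β × MRP = 3.3201% + 1.9448 × 4.1023% = 11.30%

11.30%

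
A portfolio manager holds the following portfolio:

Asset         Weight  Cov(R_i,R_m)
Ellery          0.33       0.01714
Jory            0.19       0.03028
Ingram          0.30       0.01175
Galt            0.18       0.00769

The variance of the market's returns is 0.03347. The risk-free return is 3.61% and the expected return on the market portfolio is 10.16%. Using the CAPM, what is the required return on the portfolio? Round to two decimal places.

6.80%

β_Ellery = 0.01714 / 0.03347 = 0.5121
β_Jory = 0.03028 / 0.03347 = 0.9047
β_Ingram = 0.01175 / 0.03347 = 0.3511
β_Galt = 0.00769 / 0.03347 = 0.2298
β_P = Σ w_i β_i = 0.33×0.5121 + 0.19×0.9047 + 0.30×0.3511 + 0.18×0.2298 = 0.4876
MRP = 10.16% − 3.61% = 6.55%
E(R_P) = R_f + β_P × MRP = 3.61% + 0.4876 × 6.55% = 6.80%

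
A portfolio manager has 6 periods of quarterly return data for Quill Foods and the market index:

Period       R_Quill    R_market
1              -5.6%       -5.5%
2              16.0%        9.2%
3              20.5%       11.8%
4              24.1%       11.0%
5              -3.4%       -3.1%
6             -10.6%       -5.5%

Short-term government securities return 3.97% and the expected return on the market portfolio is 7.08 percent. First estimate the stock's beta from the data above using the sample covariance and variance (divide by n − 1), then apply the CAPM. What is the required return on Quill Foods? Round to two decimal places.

Mean R_i = (-5.6 + 16.0 + 20.5 + 24.1 − 3.4 − 10.6) / 6 = 6.8333%
Mean R_m = (-5.5 + 9.2 + 11.8 + 11.0 − 3.1 − 5.5) / 6 = 2.9833%
Σ(R_i − R̄_i)(R_m − R̄_m) = 631.5233  ⇒  Cov = 631.5233 / 5 = 126.3047
Σ(R_m − R̄_m)² = 361.5883  ⇒  Var(R_m) = 361.5883 / 5 = 72.3177
β = Cov / Var(R_m) = 126.3047 / 72.3177 = 1.7465
MRP = 7.08% − 3.97% = 3.11%
E(R) = R_f + β × MRP = 3.97% + 1.7465 × 3.11% = 9.40%

9.40%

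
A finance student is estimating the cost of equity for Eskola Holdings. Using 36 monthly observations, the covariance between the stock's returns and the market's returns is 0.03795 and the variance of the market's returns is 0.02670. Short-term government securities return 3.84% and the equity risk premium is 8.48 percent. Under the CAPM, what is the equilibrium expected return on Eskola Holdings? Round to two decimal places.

β = Cov(R_i, R_m) / Var(R_m) = 0.03795 / 0.02670 = 1.4213
E(R) = R_f + β × MRP = 3.84% + 1.4213 × 8.48% = 15.89%

15.89%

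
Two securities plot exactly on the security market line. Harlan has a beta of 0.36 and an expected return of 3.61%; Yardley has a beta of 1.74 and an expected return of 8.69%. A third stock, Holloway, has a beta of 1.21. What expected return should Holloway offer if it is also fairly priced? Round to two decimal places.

MRP (SML slope) = (8.69% − 3.61%) / (1.74 − 0.36) = 5.08% / 1.38 = 3.6812%
R_f (intercept) = 3.61% − 0.36 × 3.6812% = 2.2848%
E(R_Holloway) = R_f + β × MRP = 2.2848% + 1.21 × 3.6812% = 6.74%

6.74%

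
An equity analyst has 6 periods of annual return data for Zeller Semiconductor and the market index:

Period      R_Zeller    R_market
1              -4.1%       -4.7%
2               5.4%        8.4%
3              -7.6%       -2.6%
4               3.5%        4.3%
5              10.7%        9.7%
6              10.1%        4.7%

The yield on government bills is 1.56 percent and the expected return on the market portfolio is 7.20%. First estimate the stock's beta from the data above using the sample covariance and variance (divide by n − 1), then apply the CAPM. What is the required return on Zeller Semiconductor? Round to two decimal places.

Mean R_i = (-4.1 + 5.4 − 7.6 + 3.5 + 10.7 + 10.1) / 6 = 3.0000%
Mean R_m = (-4.7 + 8.4 − 2.6 + 4.3 + 9.7 + 4.7) / 6 = 3.3000%
Σ(R_i − R̄_i)(R_m − R̄_m) = 191.3000  ⇒  Cov = 191.3000 / 5 = 38.2600
Σ(R_m − R̄_m)² = 168.7400  ⇒  Var(R_m) = 168.7400 / 5 = 33.7480
β = Cov / Var(R_m) = 38.2600 / 33.7480 = 1.1337
MRP = 7.20% − 1.56% = 5.64%
E(R) = R_f + β × MRP = 1.56% + 1.1337 × 5.64% = 7.95%

7.95%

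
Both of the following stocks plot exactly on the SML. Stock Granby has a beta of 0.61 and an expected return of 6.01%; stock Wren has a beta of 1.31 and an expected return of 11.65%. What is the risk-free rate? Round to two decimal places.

Both satisfy E(R) = R_f + β·MRP, so the slope of the SML is
MRP = (11.65% − 6.01%) / (1.31 − 0.61) = 5.64% / 0.70 = 8.0571%
R_f = E(R_Granby) − β_Granby·MRP = 6.01% − 0.61 × 8.0571% = 1.0952%

1.10%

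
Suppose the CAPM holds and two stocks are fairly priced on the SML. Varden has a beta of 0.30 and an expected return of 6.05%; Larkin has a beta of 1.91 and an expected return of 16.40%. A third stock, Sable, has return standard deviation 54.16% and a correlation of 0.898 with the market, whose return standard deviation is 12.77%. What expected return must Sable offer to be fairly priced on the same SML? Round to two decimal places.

MRP = (16.40% − 6.05%) / (1.91 − 0.30) = 6.4286%
R_f = 6.05% − 0.30 × 6.4286% = 4.1214%
β_Sable = ρ·σ_i/σ_m = 0.898 × 54.16 / 12.77 = 3.8086
E(R_Sable) = R_f + β × MRP = 4.1214% + 3.8086 × 6.4286% = 28.61%

28.61%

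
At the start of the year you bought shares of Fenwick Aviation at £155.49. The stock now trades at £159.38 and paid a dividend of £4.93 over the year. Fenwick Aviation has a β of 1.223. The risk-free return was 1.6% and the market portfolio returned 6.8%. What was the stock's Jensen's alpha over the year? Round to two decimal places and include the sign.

Realised HPR = (P1 + D1 − P0) / P0 = (159.38 + 4.93 − 155.49) / 155.49 = 8.82 / 155.49 = 5.6724%
MRP = 6.8% − 1.6% = 5.20%
CAPM required = R_f + β·MRP = 1.6% + 1.223 × 5.2% = 7.9596%
α = realised − required = 5.6724% − 7.9596% = -2.29%

-2.29%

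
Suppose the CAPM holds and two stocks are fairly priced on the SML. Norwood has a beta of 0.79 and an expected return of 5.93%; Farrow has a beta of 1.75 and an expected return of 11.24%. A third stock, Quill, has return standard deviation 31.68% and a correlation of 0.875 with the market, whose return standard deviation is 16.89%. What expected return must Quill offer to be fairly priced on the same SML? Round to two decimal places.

10.64%

MRP = (11.24% − 5.93%) / (1.75 − 0.79) = 5.5313%
R_f = 5.93% − 0.79 × 5.5313% = 1.5603%
β_Quill = ρ·σ_i/σ_m = 0.875 × 31.68 / 16.89 = 1.6412
E(R_Quill) = R_f + β × MRP = 1.5603% + 1.6412 × 5.5313% = 10.64%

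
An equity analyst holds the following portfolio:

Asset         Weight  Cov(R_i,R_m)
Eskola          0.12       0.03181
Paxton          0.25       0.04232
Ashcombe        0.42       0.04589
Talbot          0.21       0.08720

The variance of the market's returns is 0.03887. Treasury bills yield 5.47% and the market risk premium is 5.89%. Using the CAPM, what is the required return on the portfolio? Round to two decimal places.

β_Eskola = 0.03181 / 0.03887 = 0.8184
β_Paxton = 0.04232 / 0.03887 = 1.0888
β_Ashcombe = 0.04589 / 0.03887 = 1.1806
β_Talbot = 0.08720 / 0.03887 = 2.2434
β_P = Σ w_i β_i = 0.12×0.8184 + 0.25×1.0888 + 0.42×1.1806 + 0.21×2.2434 = 1.3374
E(R_P) = R_f + β_P × MRP = 5.47% + 1.3374 × 5.89% = 13.35%

13.35%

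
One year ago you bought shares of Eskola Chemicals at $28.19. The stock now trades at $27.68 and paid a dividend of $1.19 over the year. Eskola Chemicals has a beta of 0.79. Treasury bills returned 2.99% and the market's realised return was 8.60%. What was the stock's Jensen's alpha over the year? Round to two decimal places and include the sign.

-5.01%

Realised HPR = (P1 + D1 − P0) / P0 = (27.68 + 1.19 − 28.19) / 28.19 = 0.68 / 28.19 = 2.4122%
MRP = 8.60% − 2.99% = 5.61%
CAPM required = R_f + β·MRP = 2.99% + 0.79 × 5.61% = 7.4219%
α = realised − required = 2.4122% − 7.4219% = -5.01%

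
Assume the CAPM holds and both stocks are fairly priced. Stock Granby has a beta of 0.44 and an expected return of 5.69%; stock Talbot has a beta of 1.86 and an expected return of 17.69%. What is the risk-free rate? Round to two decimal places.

Both satisfy E(R) = R_f + β·MRP, so the slope of the SML is
MRP = (17.69% − 5.69%) / (1.86 − 0.44) = 12.00% / 1.42 = 8.4507%
R_f = E(R_Granby) − β_Granby·MRP = 5.69% − 0.44 × 8.4507% = 1.9717%

1.97%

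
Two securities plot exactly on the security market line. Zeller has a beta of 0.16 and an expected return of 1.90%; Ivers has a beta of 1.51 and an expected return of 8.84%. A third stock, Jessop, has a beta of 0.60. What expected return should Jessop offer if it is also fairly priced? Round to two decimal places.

4.16%

MRP (SML slope) = (8.84% − 1.90%) / (1.51 − 0.16) = 6.94% / 1.35 = 5.1407%
R_f (intercept) = 1.90% − 0.16 × 5.1407% = 1.0775%
E(R_Jessop) = R_f + β × MRP = 1.0775% + 0.60 × 5.1407% = 4.16%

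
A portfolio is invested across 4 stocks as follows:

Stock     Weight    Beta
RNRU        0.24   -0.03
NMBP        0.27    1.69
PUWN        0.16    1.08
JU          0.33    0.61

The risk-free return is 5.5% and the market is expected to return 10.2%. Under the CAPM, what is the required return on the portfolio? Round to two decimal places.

9.37%

β_P = Σ w_i β_i = 0.24×-0.03 + 0.27×1.69 + 0.16×1.08 + 0.33×0.61 = 0.8232
MRP = 10.2% − 5.5% = 4.70%
E(R_P) = R_f + β_P × MRP = 5.5% + 0.8232 × 4.7% = 9.37%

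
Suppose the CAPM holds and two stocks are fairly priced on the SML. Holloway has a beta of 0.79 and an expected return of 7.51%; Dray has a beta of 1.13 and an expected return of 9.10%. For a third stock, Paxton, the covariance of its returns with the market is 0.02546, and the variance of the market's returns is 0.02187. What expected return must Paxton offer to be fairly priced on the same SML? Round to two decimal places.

MRP = (9.10% − 7.51%) / (1.13 − 0.79) = 4.6765%
R_f = 7.51% − 0.79 × 4.6765% = 3.8156%
β_Paxton = Cov / Var(R_m) = 0.02546 / 0.02187 = 1.1642
E(R_Paxton) = R_f + β × MRP = 3.8156% + 1.1642 × 4.6765% = 9.26%

9.26%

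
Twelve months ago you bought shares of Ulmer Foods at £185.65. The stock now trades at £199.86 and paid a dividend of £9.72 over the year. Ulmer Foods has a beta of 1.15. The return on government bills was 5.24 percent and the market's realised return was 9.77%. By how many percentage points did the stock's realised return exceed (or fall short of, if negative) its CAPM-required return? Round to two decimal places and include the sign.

Realised HPR = (P1 + D1 − P0) / P0 = (199.86 + 9.72 − 185.65) / 185.65 = 23.93 / 185.65 = 12.8898%
MRP = 9.77% − 5.24% = 4.53%
CAPM required = R_f + β·MRP = 5.24% + 1.15 × 4.53% = 10.4495%
α = realised − required = 12.8898% − 10.4495% = +2.44%

+2.44%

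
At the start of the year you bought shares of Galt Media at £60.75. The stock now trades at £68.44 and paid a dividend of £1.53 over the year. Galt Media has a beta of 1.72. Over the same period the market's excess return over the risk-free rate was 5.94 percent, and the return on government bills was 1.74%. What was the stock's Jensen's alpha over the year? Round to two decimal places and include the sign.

Realised HPR = (P1 + D1 − P0) / P0 = (68.44 + 1.53 − 60.75) / 60.75 = 9.22 / 60.75 = 15.1770%
CAPM required = R_f + β·MRP = 1.74% + 1.72 × 5.94% = 11.9568%
α = realised − required = 15.1770% − 11.9568% = +3.22%

+3.22%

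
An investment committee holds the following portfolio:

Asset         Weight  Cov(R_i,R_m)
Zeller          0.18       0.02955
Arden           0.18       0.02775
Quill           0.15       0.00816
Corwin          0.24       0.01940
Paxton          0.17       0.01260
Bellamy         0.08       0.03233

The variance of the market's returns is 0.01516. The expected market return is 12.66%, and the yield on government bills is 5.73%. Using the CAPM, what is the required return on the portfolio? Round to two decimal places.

15.29%

β_Zeller = 0.02955 / 0.01516 = 1.9492
β_Arden = 0.02775 / 0.01516 = 1.8305
β_Quill = 0.00816 / 0.01516 = 0.5383
β_Corwin = 0.01940 / 0.01516 = 1.2797
β_Paxton = 0.01260 / 0.01516 = 0.8311
β_Bellamy = 0.03233 / 0.01516 = 2.1326
β_P = Σ w_i β_i = 0.18×1.9492 + 0.18×1.8305 + 0.15×0.5383 + 0.24×1.2797 + 0.17×0.8311 + 0.08×2.1326 = 1.3801
MRP = 12.66% − 5.73% = 6.93%
E(R_P) = R_f + β_P × MRP = 5.73% + 1.3801 × 6.93% = 15.29%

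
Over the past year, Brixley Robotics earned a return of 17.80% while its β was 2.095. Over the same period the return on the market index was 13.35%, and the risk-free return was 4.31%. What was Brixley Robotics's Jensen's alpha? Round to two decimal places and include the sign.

-5.45%

Market excess return = 13.35% − 4.31% = 9.04%
CAPM benchmark = R_f + β(R_m − R_f) = 4.31% + 2.095 × 9.04% = 23.24880%
α = actual − benchmark = 17.80% − 23.24880% = -5.45%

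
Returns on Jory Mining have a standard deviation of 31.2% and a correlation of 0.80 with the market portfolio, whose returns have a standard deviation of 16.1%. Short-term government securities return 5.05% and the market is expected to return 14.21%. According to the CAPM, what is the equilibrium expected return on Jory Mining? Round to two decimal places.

19.25%

β = ρ × σ_i / σ_m = 0.80 × 31.2% / 16.1% = 1.5503
MRP = 14.21% − 5.05% = 9.16%
E(R) = 5.05% + 1.5503 × 9.16% = 19.25%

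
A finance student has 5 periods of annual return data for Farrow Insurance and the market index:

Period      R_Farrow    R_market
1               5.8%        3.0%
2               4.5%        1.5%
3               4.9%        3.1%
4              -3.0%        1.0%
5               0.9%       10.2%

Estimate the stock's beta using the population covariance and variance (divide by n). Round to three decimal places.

Mean R_i = (5.8 + 4.5 + 4.9 − 3.0 + 0.9) / 5 = 2.6200%
Mean R_m = (3.0 + 1.5 + 3.1 + 1.0 + 10.2) / 5 = 3.7600%
Σ(R_i − R̄_i)(R_m − R̄_m) = -3.7360  ⇒  Cov = -3.7360 / 5 = -0.7472
Σ(R_m − R̄_m)² = 55.2120  ⇒  Var(R_m) = 55.2120 / 5 = 11.0424
β = Cov / Var(R_m) = -0.7472 / 11.0424 = -0.0677

-0.068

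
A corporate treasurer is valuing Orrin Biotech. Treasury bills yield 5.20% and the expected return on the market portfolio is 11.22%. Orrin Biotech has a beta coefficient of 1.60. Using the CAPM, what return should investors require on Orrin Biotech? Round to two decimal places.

14.83%

Market risk premium = E(R_m) − R_f = 11.22% − 5.20% = 6.02%
E(R) = R_f + β × MRP = 5.20% + 1.60 × 6.02% = 14.83%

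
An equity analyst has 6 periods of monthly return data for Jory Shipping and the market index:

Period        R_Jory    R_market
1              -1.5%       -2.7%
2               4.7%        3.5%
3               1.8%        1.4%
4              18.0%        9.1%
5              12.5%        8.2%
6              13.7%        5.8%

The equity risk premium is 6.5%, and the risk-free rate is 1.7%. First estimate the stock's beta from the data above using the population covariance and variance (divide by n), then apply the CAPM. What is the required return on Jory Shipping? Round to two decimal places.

Mean R_i = (-1.5 + 4.7 + 1.8 + 18.0 + 12.5 + 13.7) / 6 = 8.2000%
Mean R_m = (-2.7 + 3.5 + 1.4 + 9.1 + 8.2 + 5.8) / 6 = 4.2167%
Σ(R_i − R̄_i)(R_m − R̄_m) = 161.3200  ⇒  Cov = 161.3200 / 6 = 26.8867
Σ(R_m − R̄_m)² = 98.5083  ⇒  Var(R_m) = 98.5083 / 6 = 16.4181
β = Cov / Var(R_m) = 26.8867 / 16.4181 = 1.6376
E(R) = R_f + β × MRP = 1.7% + 1.6376 × 6.5% = 12.34%

12.34%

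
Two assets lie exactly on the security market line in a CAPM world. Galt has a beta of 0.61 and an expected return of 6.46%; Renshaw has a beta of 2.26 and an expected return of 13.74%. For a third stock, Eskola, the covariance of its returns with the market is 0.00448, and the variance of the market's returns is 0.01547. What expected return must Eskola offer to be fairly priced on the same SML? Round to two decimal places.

5.05%

MRP = (13.74% − 6.46%) / (2.26 − 0.61) = 4.4121%
R_f = 6.46% − 0.61 × 4.4121% = 3.7686%
β_Eskola = Cov / Var(R_m) = 0.00448 / 0.01547 = 0.2896
E(R_Eskola) = R_f + β × MRP = 3.7686% + 0.2896 × 4.4121% = 5.05%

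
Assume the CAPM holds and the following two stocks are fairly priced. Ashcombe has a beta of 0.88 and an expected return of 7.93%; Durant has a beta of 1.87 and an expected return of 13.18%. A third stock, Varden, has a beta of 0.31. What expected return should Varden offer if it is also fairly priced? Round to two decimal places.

4.91%

MRP (SML slope) = (13.18% − 7.93%) / (1.87 − 0.88) = 5.25% / 0.99 = 5.3030%
R_f (intercept) = 7.93% − 0.88 × 5.3030% = 3.2634%
E(R_Varden) = R_f + β × MRP = 3.2634% + 0.31 × 5.3030% = 4.91%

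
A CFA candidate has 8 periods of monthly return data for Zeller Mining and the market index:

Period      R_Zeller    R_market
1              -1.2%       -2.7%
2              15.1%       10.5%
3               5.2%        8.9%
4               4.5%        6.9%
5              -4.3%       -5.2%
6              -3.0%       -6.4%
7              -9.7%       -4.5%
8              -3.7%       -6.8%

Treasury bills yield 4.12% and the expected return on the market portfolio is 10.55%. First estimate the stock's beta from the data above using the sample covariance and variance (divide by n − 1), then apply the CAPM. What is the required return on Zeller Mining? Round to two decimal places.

Mean R_i = (-1.2 + 15.1 + 5.2 + 4.5 − 4.3 − 3.0 − 9.7 − 3.7) / 8 = 0.3625%
Mean R_m = (-2.7 + 10.5 + 8.9 + 6.9 − 5.2 − 6.4 − 4.5 − 6.8) / 8 = 0.0875%
Σ(R_i − R̄_i)(R_m − R̄_m) = 349.2363  ⇒  Cov = 349.2363 / 7 = 49.8909
Σ(R_m − R̄_m)² = 378.7888  ⇒  Var(R_m) = 378.7888 / 7 = 54.1127
β = Cov / Var(R_m) = 49.8909 / 54.1127 = 0.9220
MRP = 10.55% − 4.12% = 6.43%
E(R) = R_f + β × MRP = 4.12% + 0.9220 × 6.43% = 10.05%

10.05%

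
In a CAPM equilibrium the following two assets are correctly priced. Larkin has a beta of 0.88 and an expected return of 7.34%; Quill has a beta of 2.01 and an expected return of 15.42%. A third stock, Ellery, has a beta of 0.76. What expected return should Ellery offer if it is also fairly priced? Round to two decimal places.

MRP (SML slope) = (15.42% − 7.34%) / (2.01 − 0.88) = 8.08% / 1.13 = 7.1504%
R_f (intercept) = 7.34% − 0.88 × 7.1504% = 1.0476%
E(R_Ellery) = R_f + β × MRP = 1.0476% + 0.76 × 7.1504% = 6.48%

6.48%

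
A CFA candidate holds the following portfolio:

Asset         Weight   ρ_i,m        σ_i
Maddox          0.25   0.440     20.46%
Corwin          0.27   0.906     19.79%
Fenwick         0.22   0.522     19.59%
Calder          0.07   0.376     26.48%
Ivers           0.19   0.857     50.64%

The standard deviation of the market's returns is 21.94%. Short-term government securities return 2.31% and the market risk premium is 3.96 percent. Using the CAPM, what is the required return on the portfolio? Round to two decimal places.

β_Maddox = 0.440 × 20.46% / 21.94% = 0.4103
β_Corwin = 0.906 × 19.79% / 21.94% = 0.8172
β_Fenwick = 0.522 × 19.59% / 21.94% = 0.4661
β_Calder = 0.376 × 26.48% / 21.94% = 0.4538
β_Ivers = 0.857 × 50.64% / 21.94% = 1.9781
β_P = Σ w_i β_i = 0.25×0.4103 + 0.27×0.8172 + 0.22×0.4661 + 0.07×0.4538 + 0.19×1.9781 = 0.8334
E(R_P) = R_f + β_P × MRP = 2.31% + 0.8334 × 3.96% = 5.61%

5.61%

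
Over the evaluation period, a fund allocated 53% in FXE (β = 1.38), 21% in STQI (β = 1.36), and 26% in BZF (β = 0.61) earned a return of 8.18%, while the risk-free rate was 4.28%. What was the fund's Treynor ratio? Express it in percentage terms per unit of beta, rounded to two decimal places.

3.32%

β_P = 0.53×1.38 + 0.21×1.36 + 0.26×0.61 = 1.1756
Treynor = (R_P − R_f) / β_P = (8.18% − 4.28%) / 1.1756 = 3.90% / 1.1756 = 3.32%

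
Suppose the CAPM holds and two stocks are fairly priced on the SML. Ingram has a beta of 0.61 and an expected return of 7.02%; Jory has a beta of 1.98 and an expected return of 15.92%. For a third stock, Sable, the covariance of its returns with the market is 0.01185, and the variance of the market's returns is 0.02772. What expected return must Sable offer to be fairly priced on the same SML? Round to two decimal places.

MRP = (15.92% − 7.02%) / (1.98 − 0.61) = 6.4964%
R_f = 7.02% − 0.61 × 6.4964% = 3.0572%
β_Sable = Cov / Var(R_m) = 0.01185 / 0.02772 = 0.4275
E(R_Sable) = R_f + β × MRP = 3.0572% + 0.4275 × 6.4964% = 5.83%

5.83%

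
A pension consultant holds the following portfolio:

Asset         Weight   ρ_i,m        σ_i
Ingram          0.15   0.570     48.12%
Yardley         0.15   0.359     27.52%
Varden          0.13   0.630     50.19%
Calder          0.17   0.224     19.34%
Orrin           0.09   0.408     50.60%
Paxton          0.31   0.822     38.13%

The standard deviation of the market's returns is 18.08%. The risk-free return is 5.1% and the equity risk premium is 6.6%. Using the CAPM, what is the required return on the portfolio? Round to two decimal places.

13.14%

β_Ingram = 0.570 × 48.12% / 18.08% = 1.5171
β_Yardley = 0.359 × 27.52% / 18.08% = 0.5464
β_Varden = 0.630 × 50.19% / 18.08% = 1.7489
β_Calder = 0.224 × 19.34% / 18.08% = 0.2396
β_Orrin = 0.408 × 50.60% / 18.08% = 1.1419
β_Paxton = 0.822 × 38.13% / 18.08% = 1.7336
β_P = Σ w_i β_i = 0.15×1.5171 + 0.15×0.5464 + 0.13×1.7489 + 0.17×0.2396 + 0.09×1.1419 + 0.31×1.7336 = 1.2178
E(R_P) = R_f + β_P × MRP = 5.1% + 1.2178 × 6.6% = 13.14%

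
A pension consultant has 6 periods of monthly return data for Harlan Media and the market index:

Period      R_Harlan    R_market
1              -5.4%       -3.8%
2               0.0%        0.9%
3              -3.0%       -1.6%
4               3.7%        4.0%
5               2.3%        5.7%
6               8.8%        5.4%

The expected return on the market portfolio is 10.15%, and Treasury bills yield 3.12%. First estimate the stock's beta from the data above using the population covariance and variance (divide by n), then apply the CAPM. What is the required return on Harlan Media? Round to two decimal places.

Mean R_i = (-5.4 + 0.0 − 3.0 + 3.7 + 2.3 + 8.8) / 6 = 1.0667%
Mean R_m = (-3.8 + 0.9 − 1.6 + 4.0 + 5.7 + 5.4) / 6 = 1.7667%
Σ(R_i − R̄_i)(R_m − R̄_m) = 89.4433  ⇒  Cov = 89.4433 / 6 = 14.9072
Σ(R_m − R̄_m)² = 76.7333  ⇒  Var(R_m) = 76.7333 / 6 = 12.7889
β = Cov / Var(R_m) = 14.9072 / 12.7889 = 1.1656
MRP = 10.15% − 3.12% = 7.03%
E(R) = R_f + β × MRP = 3.12% + 1.1656 × 7.03% = 11.31%

11.31%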